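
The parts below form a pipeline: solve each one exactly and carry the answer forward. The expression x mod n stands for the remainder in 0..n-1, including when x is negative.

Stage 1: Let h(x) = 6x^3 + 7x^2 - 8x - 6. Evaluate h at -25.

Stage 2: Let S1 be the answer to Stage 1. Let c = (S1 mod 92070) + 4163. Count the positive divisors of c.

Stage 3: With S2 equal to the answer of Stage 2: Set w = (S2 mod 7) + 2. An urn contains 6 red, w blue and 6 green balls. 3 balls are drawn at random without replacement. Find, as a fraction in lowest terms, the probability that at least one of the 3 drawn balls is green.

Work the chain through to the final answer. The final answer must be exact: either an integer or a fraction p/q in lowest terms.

Stage 1: 6*(-25)^3 + 7*(-25)^2 - 8*(-25)^1 - 6 = (-93750) + (4375) + (200) + (-6) = -89181; answer -89181
Stage 2: S1 = -89181; c = 7052; 7052 = 2^2 * 41 * 43; number of divisors = (2+1) * (1+1) * (1+1) = 12; answer 12
Stage 3: S2 = 12; w = 7; total draws C(19,3) = 969; complement C(13,3) = 286; favorable 969 - 286 = 683; P = 683/969; answer 683/969

683/969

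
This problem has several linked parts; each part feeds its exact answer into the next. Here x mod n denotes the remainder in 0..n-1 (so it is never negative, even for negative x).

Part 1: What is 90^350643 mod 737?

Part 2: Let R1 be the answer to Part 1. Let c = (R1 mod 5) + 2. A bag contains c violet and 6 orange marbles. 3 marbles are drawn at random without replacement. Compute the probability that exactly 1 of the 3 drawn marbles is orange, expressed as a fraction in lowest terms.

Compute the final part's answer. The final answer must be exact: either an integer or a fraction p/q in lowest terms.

Part 1: squarings mod 737: 90^1=90, 90^2=730, 90^4=49, 90^8=190, 90^16=724, 90^32=169, 90^64=555, 90^128=696, 90^256=207, 90^512=103, 90^1024=291, 90^2048=663, 90^4096=317, 90^8192=257, 90^16384=456, 90^32768=102, 90^65536=86, 90^131072=26, 90^262144=676; 90^350643 = 90^1 * 90^2 * 90^16 * 90^32 * 90^128 * 90^256 * 90^2048 * 90^4096 * 90^16384 * 90^65536 * 90^262144 = 426 (mod 737); answer 426
Part 2: R1 = 426; c = 3; total draws C(9,3) = 84; favorable C(6,1)*C(3,2) = 18; P = 3/14; answer 3/14

3/14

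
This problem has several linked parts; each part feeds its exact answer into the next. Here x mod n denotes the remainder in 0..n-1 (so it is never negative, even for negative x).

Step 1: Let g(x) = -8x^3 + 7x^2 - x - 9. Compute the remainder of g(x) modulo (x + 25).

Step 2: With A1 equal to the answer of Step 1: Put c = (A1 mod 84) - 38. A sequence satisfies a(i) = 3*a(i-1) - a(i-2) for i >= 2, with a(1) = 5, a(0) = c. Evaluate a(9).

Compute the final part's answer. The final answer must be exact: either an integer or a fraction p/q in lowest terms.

Step 1: remainder = value at the root: -8*(-25)^3 + 7*(-25)^2 - 1*(-25)^1 - 9 = (125000) + (4375) + (25) + (-9) = 129391; answer 129391
Step 2: A1 = 129391; c = -7; a(2) = 3*(5) - 1*(-7) = 22; iterating: a(2)=22, a(3)=61, a(4)=161, a(5)=422, a(6)=1105, a(7)=2893, a(8)=7574, a(9)=19829; answer 19829

19829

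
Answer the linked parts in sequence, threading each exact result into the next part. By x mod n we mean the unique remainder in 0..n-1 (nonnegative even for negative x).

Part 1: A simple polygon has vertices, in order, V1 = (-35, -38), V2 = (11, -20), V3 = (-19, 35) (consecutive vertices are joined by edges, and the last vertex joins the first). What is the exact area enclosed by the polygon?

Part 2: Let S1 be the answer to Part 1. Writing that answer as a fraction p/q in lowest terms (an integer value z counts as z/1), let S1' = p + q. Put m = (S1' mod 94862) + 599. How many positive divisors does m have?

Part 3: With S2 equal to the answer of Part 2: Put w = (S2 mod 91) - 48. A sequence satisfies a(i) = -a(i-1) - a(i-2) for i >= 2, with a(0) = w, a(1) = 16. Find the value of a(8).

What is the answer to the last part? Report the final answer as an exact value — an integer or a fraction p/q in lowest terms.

Part 1: cross terms: (-35*-20 - 11*-38)=1118, (11*35 - -19*-20)=5, (-19*-38 - -35*35)=1947; twice the area = |3070| = 3070; area = 1535; answer 1535
Part 2: S1 = 1535; threaded value p + q = 1536; m = 2135; 2135 = 5 * 7 * 61; number of divisors = (1+1) * (1+1) * (1+1) = 8; answer 8
Part 3: S2 = 8; w = -40; a(2) = -1*(16) - 1*(-40) = 24; iterating: a(2)=24, a(3)=-40, a(4)=16, a(5)=24, a(6)=-40, a(7)=16, a(8)=24; answer 24

24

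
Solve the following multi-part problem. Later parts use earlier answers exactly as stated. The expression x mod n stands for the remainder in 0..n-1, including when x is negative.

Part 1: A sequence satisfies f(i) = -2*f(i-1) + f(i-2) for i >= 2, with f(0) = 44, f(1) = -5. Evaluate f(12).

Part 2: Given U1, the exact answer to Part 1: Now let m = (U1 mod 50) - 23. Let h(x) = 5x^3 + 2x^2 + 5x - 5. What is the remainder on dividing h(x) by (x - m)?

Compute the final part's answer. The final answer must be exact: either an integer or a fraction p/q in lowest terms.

Part 1: f(2) = -2*(-5) + 1*(44) = 54; iterating: f(2)=54, f(3)=-113, f(4)=280, f(5)=-673, f(6)=1626, f(7)=-3925, f(8)=9476, f(9)=-22877, f(10)=55230, f(11)=-133337, f(12)=321904; answer 321904
Part 2: U1 = 321904; m = -19; remainder = value at the root: 5*(-19)^3 + 2*(-19)^2 + 5*(-19)^1 - 5 = (-34295) + (722) + (-95) + (-5) = -33673; answer -33673

-33673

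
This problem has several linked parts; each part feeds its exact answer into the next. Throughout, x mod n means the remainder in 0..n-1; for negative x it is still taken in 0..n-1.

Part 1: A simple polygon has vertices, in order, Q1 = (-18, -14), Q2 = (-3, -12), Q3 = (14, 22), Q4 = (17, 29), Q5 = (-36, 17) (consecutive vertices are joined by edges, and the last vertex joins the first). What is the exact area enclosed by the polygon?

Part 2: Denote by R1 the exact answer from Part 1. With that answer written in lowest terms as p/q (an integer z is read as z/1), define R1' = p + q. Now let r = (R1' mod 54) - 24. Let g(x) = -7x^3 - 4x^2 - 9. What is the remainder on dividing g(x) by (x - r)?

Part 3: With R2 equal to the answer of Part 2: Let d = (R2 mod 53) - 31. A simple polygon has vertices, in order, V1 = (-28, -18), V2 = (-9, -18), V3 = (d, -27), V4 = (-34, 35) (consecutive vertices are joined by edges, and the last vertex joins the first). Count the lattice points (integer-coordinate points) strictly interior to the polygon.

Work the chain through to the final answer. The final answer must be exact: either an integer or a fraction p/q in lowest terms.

Part 1: cross terms: (-18*-12 - -3*-14)=174, (-3*22 - 14*-12)=102, (14*29 - 17*22)=32, (17*17 - -36*29)=1333, (-36*-14 - -18*17)=810; twice the area = |2451| = 2451; area = 2451/2; answer 2451/2
Part 2: R1 = 2451/2; threaded value p + q = 2453; r = -1; remainder = value at the root: -7*(-1)^3 - 4*(-1)^2 - 9 = (7) + (-4) + (-9) = -6; answer -6
Part 3: R2 = -6; d = 16; cross terms: (-28*-18 - -9*-18)=342, (-9*-27 - 16*-18)=531, (16*35 - -34*-27)=-358, (-34*-18 - -28*35)=1592; twice the area = |2107| = 2107; area = 2107/2; boundary points = 19 + 1 + 2 + 1 = 23; strictly interior points = area - boundary/2 + 1 = 1043; answer 1043

1043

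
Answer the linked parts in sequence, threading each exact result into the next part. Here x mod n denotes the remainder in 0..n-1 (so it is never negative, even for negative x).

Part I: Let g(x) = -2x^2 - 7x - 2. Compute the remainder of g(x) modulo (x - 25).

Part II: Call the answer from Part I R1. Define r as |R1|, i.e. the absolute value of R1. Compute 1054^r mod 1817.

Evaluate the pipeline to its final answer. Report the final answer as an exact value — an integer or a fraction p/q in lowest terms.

428

Part I: remainder = value at the root: -2*(25)^2 - 7*(25)^1 - 2 = (-1250) + (-175) + (-2) = -1427; answer -1427
Part II: R1 = -1427; r = 1427; squarings mod 1817: 1054^1=1054, 1054^2=729, 1054^4=877, 1054^8=538, 1054^16=541, 1054^32=144, 1054^64=749, 1054^128=1365, 1054^256=800, 1054^512=416, 1054^1024=441; 1054^1427 = 1054^1 * 1054^2 * 1054^16 * 1054^128 * 1054^256 * 1054^1024 = 428 (mod 1817); answer 428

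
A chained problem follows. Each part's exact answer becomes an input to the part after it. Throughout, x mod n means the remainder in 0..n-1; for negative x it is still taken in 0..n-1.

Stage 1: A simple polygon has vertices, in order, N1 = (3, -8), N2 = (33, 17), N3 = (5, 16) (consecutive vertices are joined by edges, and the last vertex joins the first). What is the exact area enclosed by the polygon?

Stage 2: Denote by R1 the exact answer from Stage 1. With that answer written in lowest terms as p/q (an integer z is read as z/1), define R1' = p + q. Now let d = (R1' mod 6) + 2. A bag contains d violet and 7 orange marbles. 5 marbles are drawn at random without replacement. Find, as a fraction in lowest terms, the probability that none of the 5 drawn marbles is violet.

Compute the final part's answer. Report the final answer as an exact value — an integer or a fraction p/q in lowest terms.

1/6

Stage 1: cross terms: (3*17 - 33*-8)=315, (33*16 - 5*17)=443, (5*-8 - 3*16)=-88; twice the area = |670| = 670; area = 335; answer 335
Stage 2: R1 = 335; threaded value p + q = 336; d = 2; total draws C(9,5) = 126; favorable C(7,5) = 21; P = 1/6; answer 1/6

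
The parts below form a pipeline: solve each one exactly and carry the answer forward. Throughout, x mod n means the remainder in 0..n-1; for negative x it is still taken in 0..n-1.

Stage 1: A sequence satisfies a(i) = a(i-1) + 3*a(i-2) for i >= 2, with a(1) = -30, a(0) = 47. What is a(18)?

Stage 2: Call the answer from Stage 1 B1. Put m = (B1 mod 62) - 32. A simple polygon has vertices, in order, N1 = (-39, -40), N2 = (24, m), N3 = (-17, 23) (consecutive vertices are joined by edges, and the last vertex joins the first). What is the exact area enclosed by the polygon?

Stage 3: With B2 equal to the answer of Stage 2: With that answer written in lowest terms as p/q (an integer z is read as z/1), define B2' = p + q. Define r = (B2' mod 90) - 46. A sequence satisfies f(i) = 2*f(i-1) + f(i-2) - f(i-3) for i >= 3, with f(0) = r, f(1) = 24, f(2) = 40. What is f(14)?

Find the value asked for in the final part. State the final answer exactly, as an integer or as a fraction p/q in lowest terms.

737361

Stage 1: a(2) = 1*(-30) + 3*(47) = 111; iterating: a(2)=111, a(3)=21, a(4)=354, a(5)=417, a(6)=1479, a(7)=2730, a(8)=7167, a(9)=15357, a(10)=36858, a(11)=82929, a(12)=193503, a(13)=442290, a(14)=1022799, a(15)=2349669, a(16)=5418066, a(17)=12467073, a(18)=28721271; answer 28721271
Stage 2: B1 = 28721271; m = -13; cross terms: (-39*-13 - 24*-40)=1467, (24*23 - -17*-13)=331, (-17*-40 - -39*23)=1577; twice the area = |3375| = 3375; area = 3375/2; answer 3375/2
Stage 3: B2 = 3375/2; threaded value p + q = 3377; r = 1; f(3) = 2*(40) + 1*(24) - 1*(1) = 103; iterating: f(3)=103, f(4)=222, f(5)=507, f(6)=1133, f(7)=2551, f(8)=5728, f(9)=12874, f(10)=28925, f(11)=64996, f(12)=146043, f(13)=328157, f(14)=737361; answer 737361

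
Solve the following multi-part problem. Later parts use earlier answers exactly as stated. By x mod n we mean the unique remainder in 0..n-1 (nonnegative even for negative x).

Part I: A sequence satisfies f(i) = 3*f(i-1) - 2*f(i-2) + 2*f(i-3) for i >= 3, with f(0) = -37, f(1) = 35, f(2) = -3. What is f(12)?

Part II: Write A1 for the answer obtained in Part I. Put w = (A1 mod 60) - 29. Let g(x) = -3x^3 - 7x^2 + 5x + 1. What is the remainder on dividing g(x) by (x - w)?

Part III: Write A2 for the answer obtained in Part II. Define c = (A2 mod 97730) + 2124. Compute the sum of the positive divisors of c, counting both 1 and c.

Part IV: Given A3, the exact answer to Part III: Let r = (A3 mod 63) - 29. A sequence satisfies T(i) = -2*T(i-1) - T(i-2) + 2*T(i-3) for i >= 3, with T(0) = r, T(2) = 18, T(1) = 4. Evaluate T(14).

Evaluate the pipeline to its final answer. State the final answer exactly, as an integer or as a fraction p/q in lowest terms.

20726

Part I: f(3) = 3*(-3) - 2*(35) + 2*(-37) = -153; iterating: f(3)=-153, f(4)=-383, f(5)=-849, f(6)=-2087, f(7)=-5329, f(8)=-13511, f(9)=-34049, f(10)=-85783, f(11)=-216273, f(12)=-545351; answer -545351
Part II: A1 = -545351; w = 20; remainder = value at the root: -3*(20)^3 - 7*(20)^2 + 5*(20)^1 + 1 = (-24000) + (-2800) + (100) + (1) = -26699; answer -26699
Part III: A2 = -26699; c = 73155; 73155 = 3 * 5 * 4877; sigma = (1 + 3) * (1 + 5) * (1 + 4877) = 4 * 6 * 4878 = 117072; answer 117072
Part IV: A3 = 117072; r = -11; T(3) = -2*(18) - 1*(4) + 2*(-11) = -62; iterating: T(3)=-62, T(4)=114, T(5)=-130, T(6)=22, T(7)=314, T(8)=-910, T(9)=1550, T(10)=-1562, T(11)=-246, T(12)=5154, T(13)=-13186, T(14)=20726; answer 20726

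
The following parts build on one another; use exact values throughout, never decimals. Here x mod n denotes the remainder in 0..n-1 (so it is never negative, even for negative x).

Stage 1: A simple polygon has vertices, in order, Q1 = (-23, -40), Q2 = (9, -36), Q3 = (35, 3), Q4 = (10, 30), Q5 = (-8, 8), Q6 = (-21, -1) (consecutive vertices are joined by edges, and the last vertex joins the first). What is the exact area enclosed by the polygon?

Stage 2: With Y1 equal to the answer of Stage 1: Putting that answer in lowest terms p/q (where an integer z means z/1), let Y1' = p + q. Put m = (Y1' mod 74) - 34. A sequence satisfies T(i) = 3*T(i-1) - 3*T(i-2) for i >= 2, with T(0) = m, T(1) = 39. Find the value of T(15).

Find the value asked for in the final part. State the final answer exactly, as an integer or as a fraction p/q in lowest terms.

Stage 1: cross terms: (-23*-36 - 9*-40)=1188, (9*3 - 35*-36)=1287, (35*30 - 10*3)=1020, (10*8 - -8*30)=320, (-8*-1 - -21*8)=176, (-21*-40 - -23*-1)=817; twice the area = |4808| = 4808; area = 2404; answer 2404
Stage 2: Y1 = 2404; threaded value p + q = 2405; m = 3; T(2) = 3*(39) - 3*(3) = 108; iterating: T(2)=108, T(3)=207, T(4)=297, T(5)=270, T(6)=-81, T(7)=-1053, T(8)=-2916, T(9)=-5589, T(10)=-8019, T(11)=-7290, T(12)=2187, T(13)=28431, T(14)=78732, T(15)=150903; answer 150903

150903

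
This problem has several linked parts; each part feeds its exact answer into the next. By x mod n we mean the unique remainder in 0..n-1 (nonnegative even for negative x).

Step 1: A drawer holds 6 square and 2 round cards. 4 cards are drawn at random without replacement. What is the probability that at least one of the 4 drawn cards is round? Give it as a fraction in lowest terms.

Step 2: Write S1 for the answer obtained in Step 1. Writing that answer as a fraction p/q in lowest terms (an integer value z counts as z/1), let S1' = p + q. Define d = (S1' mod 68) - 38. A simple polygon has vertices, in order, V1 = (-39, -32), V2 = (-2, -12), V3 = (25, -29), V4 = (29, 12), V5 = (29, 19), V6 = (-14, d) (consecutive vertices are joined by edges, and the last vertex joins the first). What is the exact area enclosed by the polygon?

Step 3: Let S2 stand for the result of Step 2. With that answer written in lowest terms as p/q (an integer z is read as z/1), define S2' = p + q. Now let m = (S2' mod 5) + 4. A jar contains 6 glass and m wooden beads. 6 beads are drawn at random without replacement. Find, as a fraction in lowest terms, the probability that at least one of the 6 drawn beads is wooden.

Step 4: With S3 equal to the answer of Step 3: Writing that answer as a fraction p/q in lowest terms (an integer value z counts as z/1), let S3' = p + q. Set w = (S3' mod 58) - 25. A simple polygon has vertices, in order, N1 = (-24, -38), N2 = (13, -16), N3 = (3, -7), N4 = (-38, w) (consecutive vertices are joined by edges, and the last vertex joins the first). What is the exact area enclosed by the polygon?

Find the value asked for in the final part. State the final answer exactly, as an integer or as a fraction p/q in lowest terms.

2175/2

Step 1: total draws C(8,4) = 70; complement C(6,4) = 15; favorable 70 - 15 = 55; P = 11/14; answer 11/14
Step 2: S1 = 11/14; threaded value p + q = 25; d = -13; cross terms: (-39*-12 - -2*-32)=404, (-2*-29 - 25*-12)=358, (25*12 - 29*-29)=1141, (29*19 - 29*12)=203, (29*-13 - -14*19)=-111, (-14*-32 - -39*-13)=-59; twice the area = |1936| = 1936; area = 968; answer 968
Step 3: S2 = 968; threaded value p + q = 969; m = 8; total draws C(14,6) = 3003; complement C(6,6) = 1; favorable 3003 - 1 = 3002; P = 3002/3003; answer 3002/3003
Step 4: S3 = 3002/3003; threaded value p + q = 6005; w = 6; cross terms: (-24*-16 - 13*-38)=878, (13*-7 - 3*-16)=-43, (3*6 - -38*-7)=-248, (-38*-38 - -24*6)=1588; twice the area = |2175| = 2175; area = 2175/2; answer 2175/2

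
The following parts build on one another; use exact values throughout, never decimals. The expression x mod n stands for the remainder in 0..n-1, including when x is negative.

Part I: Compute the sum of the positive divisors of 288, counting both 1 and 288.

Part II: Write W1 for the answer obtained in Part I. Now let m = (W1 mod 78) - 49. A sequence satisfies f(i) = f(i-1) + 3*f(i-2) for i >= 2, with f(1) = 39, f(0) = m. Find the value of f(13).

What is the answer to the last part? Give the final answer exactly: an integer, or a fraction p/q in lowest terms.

369351

Part I: 288 = 2^5 * 3^2; sigma = (1 + 2 + 4 + 8 + 16 + 32) * (1 + 3 + 9) = 63 * 13 = 819; answer 819
Part II: W1 = 819; m = -10; f(2) = 1*(39) + 3*(-10) = 9; iterating: f(2)=9, f(3)=126, f(4)=153, f(5)=531, f(6)=990, f(7)=2583, f(8)=5553, f(9)=13302, f(10)=29961, f(11)=69867, f(12)=159750, f(13)=369351; answer 369351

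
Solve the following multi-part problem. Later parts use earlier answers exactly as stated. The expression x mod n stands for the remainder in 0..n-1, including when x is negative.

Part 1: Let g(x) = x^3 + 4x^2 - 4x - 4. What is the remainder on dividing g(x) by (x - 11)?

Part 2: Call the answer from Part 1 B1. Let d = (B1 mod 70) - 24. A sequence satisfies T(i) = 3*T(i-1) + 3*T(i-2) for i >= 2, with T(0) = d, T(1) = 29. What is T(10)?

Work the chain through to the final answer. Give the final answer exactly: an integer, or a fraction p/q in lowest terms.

3141261

Part 1: remainder = value at the root: 1*(11)^3 + 4*(11)^2 - 4*(11)^1 - 4 = (1331) + (484) + (-44) + (-4) = 1767; answer 1767
Part 2: B1 = 1767; d = -7; T(2) = 3*(29) + 3*(-7) = 66; iterating: T(2)=66, T(3)=285, T(4)=1053, T(5)=4014, T(6)=15201, T(7)=57645, T(8)=218538, T(9)=828549, T(10)=3141261; answer 3141261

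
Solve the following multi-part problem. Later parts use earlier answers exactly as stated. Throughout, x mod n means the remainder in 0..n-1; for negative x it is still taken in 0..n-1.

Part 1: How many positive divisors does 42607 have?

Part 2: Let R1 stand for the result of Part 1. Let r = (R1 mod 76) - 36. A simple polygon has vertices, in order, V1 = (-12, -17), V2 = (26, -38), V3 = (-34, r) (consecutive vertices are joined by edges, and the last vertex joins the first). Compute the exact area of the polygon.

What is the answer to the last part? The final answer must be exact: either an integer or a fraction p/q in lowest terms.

516

Part 1: 42607 = 137 * 311; number of divisors = (1+1) * (1+1) = 4; answer 4
Part 2: R1 = 4; r = -32; cross terms: (-12*-38 - 26*-17)=898, (26*-32 - -34*-38)=-2124, (-34*-17 - -12*-32)=194; twice the area = |-1032| = 1032; area = 516; answer 516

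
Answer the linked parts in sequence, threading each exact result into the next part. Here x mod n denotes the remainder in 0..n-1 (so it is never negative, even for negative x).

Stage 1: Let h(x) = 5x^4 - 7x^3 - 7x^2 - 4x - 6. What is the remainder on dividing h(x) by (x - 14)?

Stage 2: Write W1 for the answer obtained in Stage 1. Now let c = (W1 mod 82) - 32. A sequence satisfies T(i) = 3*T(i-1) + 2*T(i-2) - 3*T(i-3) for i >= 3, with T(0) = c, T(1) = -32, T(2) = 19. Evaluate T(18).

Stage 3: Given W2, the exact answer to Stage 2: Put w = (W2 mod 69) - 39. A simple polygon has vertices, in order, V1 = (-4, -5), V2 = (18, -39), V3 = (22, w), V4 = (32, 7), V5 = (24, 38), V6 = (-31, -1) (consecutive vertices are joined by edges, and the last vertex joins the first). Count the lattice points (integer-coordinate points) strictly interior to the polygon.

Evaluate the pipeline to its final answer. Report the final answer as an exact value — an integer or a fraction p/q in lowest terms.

Stage 1: remainder = value at the root: 5*(14)^4 - 7*(14)^3 - 7*(14)^2 - 4*(14)^1 - 6 = (192080) + (-19208) + (-1372) + (-56) + (-6) = 171438; answer 171438
Stage 2: W1 = 171438; c = 26; T(3) = 3*(19) + 2*(-32) - 3*(26) = -85; iterating: T(3)=-85, T(4)=-121, T(5)=-590, T(6)=-1757, T(7)=-6088, T(8)=-20008, T(9)=-66929, T(10)=-222539, T(11)=-741451, T(12)=-2468644, T(13)=-8221217, T(14)=-27376586, T(15)=-91166260, T(16)=-303588301, T(17)=-1010967665, T(18)=-3366580817; answer -3366580817
Stage 3: W2 = -3366580817; w = 7; cross terms: (-4*-39 - 18*-5)=246, (18*7 - 22*-39)=984, (22*7 - 32*7)=-70, (32*38 - 24*7)=1048, (24*-1 - -31*38)=1154, (-31*-5 - -4*-1)=151; twice the area = |3513| = 3513; area = 3513/2; boundary points = 2 + 2 + 10 + 1 + 1 + 1 = 17; strictly interior points = area - boundary/2 + 1 = 1749; answer 1749

1749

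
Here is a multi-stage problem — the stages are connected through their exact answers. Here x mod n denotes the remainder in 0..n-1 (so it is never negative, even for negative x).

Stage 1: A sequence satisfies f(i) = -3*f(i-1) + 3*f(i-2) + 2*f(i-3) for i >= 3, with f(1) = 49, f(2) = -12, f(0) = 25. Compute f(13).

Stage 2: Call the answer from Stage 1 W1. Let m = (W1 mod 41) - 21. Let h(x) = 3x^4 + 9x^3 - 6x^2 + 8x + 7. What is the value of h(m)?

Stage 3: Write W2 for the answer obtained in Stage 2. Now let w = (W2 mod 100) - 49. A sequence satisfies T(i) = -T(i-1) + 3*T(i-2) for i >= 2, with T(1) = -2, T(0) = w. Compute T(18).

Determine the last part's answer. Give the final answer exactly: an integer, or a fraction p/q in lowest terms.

-24516886

Stage 1: f(3) = -3*(-12) + 3*(49) + 2*(25) = 233; iterating: f(3)=233, f(4)=-637, f(5)=2586, f(6)=-9203, f(7)=34093, f(8)=-124716, f(9)=458021, f(10)=-1680025, f(11)=6164706, f(12)=-22618151, f(13)=82988521; answer 82988521
Stage 2: W1 = 82988521; m = -10; 3*(-10)^4 + 9*(-10)^3 - 6*(-10)^2 + 8*(-10)^1 + 7 = (30000) + (-9000) + (-600) + (-80) + (7) = 20327; answer 20327
Stage 3: W2 = 20327; w = -22; T(2) = -1*(-2) + 3*(-22) = -64; iterating: T(2)=-64, T(3)=58, T(4)=-250, T(5)=424, T(6)=-1174, T(7)=2446, T(8)=-5968, T(9)=13306, T(10)=-31210, T(11)=71128, T(12)=-164758, T(13)=378142, T(14)=-872416, T(15)=2006842, T(16)=-4624090, T(17)=10644616, T(18)=-24516886; answer -24516886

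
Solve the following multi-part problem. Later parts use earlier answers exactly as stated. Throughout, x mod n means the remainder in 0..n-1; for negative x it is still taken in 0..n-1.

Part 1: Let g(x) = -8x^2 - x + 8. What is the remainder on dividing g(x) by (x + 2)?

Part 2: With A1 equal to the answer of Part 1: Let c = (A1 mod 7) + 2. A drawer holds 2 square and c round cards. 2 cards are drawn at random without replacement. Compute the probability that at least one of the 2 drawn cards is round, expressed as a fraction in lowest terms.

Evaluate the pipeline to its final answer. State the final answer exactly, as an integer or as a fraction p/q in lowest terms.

44/45

Part 1: remainder = value at the root: -8*(-2)^2 - 1*(-2)^1 + 8 = (-32) + (2) + (8) = -22; answer -22
Part 2: A1 = -22; c = 8; total draws C(10,2) = 45; complement C(2,2) = 1; favorable 45 - 1 = 44; P = 44/45; answer 44/45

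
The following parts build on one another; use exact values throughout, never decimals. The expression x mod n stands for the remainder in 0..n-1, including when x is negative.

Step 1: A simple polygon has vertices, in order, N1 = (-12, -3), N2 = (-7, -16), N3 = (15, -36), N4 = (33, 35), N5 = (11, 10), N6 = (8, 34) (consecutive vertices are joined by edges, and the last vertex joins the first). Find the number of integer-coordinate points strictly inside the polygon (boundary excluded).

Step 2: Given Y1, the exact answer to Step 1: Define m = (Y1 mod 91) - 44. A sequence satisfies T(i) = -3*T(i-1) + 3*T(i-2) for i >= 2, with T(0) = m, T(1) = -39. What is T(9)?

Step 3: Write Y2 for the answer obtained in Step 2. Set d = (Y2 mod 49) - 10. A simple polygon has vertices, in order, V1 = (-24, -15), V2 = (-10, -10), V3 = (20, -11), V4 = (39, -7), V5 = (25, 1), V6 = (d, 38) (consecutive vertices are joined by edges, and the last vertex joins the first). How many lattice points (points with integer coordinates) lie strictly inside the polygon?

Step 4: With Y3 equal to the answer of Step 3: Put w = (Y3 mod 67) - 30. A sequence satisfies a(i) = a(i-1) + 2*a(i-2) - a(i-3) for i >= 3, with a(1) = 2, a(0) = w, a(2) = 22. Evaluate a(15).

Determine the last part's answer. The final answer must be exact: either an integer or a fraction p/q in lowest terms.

Step 1: cross terms: (-12*-16 - -7*-3)=171, (-7*-36 - 15*-16)=492, (15*35 - 33*-36)=1713, (33*10 - 11*35)=-55, (11*34 - 8*10)=294, (8*-3 - -12*34)=384; twice the area = |2999| = 2999; area = 2999/2; boundary points = 1 + 2 + 1 + 1 + 3 + 1 = 9; strictly interior points = area - boundary/2 + 1 = 1496; answer 1496
Step 2: Y1 = 1496; m = -4; T(2) = -3*(-39) + 3*(-4) = 105; iterating: T(2)=105, T(3)=-432, T(4)=1611, T(5)=-6129, T(6)=23220, T(7)=-88047, T(8)=333801, T(9)=-1265544; answer -1265544
Step 3: Y2 = -1265544; d = 18; cross terms: (-24*-10 - -10*-15)=90, (-10*-11 - 20*-10)=310, (20*-7 - 39*-11)=289, (39*1 - 25*-7)=214, (25*38 - 18*1)=932, (18*-15 - -24*38)=642; twice the area = |2477| = 2477; area = 2477/2; boundary points = 1 + 1 + 1 + 2 + 1 + 1 = 7; strictly interior points = area - boundary/2 + 1 = 1236; answer 1236
Step 4: Y3 = 1236; w = 0; a(3) = 1*(22) + 2*(2) - 1*(0) = 26; iterating: a(3)=26, a(4)=68, a(5)=98, a(6)=208, a(7)=336, a(8)=654, a(9)=1118, a(10)=2090, a(11)=3672, a(12)=6734, a(13)=11988, a(14)=21784, a(15)=39026; answer 39026

39026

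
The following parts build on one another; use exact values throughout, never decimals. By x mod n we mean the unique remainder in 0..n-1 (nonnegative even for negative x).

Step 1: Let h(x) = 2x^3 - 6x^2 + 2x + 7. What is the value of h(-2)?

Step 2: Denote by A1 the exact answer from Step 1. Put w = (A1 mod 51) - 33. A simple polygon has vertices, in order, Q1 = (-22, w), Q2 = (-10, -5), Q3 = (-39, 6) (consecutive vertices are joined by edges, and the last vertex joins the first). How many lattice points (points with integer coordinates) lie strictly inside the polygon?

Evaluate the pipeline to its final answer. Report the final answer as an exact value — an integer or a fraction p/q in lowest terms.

268

Step 1: 2*(-2)^3 - 6*(-2)^2 + 2*(-2)^1 + 7 = (-16) + (-24) + (-4) + (7) = -37; answer -37
Step 2: A1 = -37; w = -19; cross terms: (-22*-5 - -10*-19)=-80, (-10*6 - -39*-5)=-255, (-39*-19 - -22*6)=873; twice the area = |538| = 538; area = 269; boundary points = 2 + 1 + 1 = 4; strictly interior points = area - boundary/2 + 1 = 268; answer 268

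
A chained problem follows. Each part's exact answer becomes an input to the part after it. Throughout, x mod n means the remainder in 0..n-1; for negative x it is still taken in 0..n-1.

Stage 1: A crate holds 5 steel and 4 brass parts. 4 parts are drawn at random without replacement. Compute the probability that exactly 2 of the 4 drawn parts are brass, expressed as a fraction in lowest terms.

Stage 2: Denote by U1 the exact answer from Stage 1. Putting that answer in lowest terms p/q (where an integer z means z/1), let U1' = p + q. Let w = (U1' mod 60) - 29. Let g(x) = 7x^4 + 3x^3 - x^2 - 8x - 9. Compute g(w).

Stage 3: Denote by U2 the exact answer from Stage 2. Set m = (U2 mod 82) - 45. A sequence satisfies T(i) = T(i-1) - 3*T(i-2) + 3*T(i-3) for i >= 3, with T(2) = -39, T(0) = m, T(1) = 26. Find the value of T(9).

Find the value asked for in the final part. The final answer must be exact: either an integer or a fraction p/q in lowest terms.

Stage 1: total draws C(9,4) = 126; favorable C(4,2)*C(5,2) = 60; P = 10/21; answer 10/21
Stage 2: U1 = 10/21; threaded value p + q = 31; w = 2; 7*(2)^4 + 3*(2)^3 - 1*(2)^2 - 8*(2)^1 - 9 = (112) + (24) + (-4) + (-16) + (-9) = 107; answer 107
Stage 3: U2 = 107; m = -20; T(3) = 1*(-39) - 3*(26) + 3*(-20) = -177; iterating: T(3)=-177, T(4)=18, T(5)=432, T(6)=-153, T(7)=-1395, T(8)=360, T(9)=4086; answer 4086

4086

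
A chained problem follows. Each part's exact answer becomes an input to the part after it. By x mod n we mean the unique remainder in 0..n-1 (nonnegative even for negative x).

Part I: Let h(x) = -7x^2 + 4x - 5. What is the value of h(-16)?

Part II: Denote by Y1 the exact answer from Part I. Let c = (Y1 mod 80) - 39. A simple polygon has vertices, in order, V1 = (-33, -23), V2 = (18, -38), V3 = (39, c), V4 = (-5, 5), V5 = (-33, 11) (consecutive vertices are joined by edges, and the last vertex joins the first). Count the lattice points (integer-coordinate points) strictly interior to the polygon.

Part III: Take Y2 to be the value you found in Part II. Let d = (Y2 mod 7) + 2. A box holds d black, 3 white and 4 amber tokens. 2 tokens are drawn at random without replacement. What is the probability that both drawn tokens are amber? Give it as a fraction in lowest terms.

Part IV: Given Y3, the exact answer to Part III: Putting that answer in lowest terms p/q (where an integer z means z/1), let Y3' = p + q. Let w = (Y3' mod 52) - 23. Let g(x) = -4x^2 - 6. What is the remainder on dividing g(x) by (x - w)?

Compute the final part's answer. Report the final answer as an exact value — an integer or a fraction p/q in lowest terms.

Part I: -7*(-16)^2 + 4*(-16)^1 - 5 = (-1792) + (-64) + (-5) = -1861; answer -1861
Part II: Y1 = -1861; c = 20; cross terms: (-33*-38 - 18*-23)=1668, (18*20 - 39*-38)=1842, (39*5 - -5*20)=295, (-5*11 - -33*5)=110, (-33*-23 - -33*11)=1122; twice the area = |5037| = 5037; area = 5037/2; boundary points = 3 + 1 + 1 + 2 + 34 = 41; strictly interior points = area - boundary/2 + 1 = 2499; answer 2499
Part III: Y2 = 2499; d = 2; total draws C(9,2) = 36; favorable C(4,2) = 6; P = 1/6; answer 1/6
Part IV: Y3 = 1/6; threaded value p + q = 7; w = -16; remainder = value at the root: -4*(-16)^2 - 6 = (-1024) + (-6) = -1030; answer -1030

-1030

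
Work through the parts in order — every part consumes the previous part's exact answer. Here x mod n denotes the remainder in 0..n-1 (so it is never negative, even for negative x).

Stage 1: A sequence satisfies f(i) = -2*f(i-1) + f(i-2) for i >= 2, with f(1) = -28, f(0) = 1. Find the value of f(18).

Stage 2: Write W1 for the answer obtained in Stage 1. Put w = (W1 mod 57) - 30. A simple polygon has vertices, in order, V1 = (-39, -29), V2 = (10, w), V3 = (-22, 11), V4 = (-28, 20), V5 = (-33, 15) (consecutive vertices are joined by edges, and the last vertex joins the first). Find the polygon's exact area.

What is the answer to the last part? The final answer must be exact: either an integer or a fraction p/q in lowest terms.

1693/2

Stage 1: f(2) = -2*(-28) + 1*(1) = 57; iterating: f(2)=57, f(3)=-142, f(4)=341, f(5)=-824, f(6)=1989, f(7)=-4802, f(8)=11593, f(9)=-27988, f(10)=67569, f(11)=-163126, f(12)=393821, f(13)=-950768, f(14)=2295357, f(15)=-5541482, f(16)=13378321, f(17)=-32298124, f(18)=77974569; answer 77974569
Stage 2: W1 = 77974569; w = 21; cross terms: (-39*21 - 10*-29)=-529, (10*11 - -22*21)=572, (-22*20 - -28*11)=-132, (-28*15 - -33*20)=240, (-33*-29 - -39*15)=1542; twice the area = |1693| = 1693; area = 1693/2; answer 1693/2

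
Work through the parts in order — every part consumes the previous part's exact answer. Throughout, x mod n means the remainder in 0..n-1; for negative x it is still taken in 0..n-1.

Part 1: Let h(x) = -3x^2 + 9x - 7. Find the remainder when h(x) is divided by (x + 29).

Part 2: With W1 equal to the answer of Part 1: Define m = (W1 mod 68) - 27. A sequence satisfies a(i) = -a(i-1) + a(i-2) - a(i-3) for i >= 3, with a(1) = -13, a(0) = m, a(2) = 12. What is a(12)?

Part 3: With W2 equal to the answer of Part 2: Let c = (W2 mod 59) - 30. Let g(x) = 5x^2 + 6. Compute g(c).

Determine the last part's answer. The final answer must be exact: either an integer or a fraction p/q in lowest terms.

326

Part 1: remainder = value at the root: -3*(-29)^2 + 9*(-29)^1 - 7 = (-2523) + (-261) + (-7) = -2791; answer -2791
Part 2: W1 = -2791; m = 38; a(3) = -1*(12) + 1*(-13) - 1*(38) = -63; iterating: a(3)=-63, a(4)=88, a(5)=-163, a(6)=314, a(7)=-565, a(8)=1042, a(9)=-1921, a(10)=3528, a(11)=-6491, a(12)=11940; answer 11940
Part 3: W2 = 11940; c = -8; 5*(-8)^2 + 6 = (320) + (6) = 326; answer 326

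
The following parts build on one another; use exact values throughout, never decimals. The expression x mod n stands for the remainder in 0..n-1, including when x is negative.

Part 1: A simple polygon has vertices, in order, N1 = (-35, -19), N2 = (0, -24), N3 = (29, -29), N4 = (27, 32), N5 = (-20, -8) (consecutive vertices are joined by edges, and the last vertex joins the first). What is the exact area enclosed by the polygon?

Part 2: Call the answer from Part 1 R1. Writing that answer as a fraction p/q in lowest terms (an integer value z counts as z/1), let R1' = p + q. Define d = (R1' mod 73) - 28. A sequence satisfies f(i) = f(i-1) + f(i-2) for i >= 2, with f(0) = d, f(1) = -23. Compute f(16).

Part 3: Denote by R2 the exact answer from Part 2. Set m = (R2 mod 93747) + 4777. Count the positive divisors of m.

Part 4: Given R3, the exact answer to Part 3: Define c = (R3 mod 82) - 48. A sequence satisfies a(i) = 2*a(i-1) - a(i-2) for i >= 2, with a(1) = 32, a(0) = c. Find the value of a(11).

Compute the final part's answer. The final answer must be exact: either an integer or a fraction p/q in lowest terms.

Part 1: cross terms: (-35*-24 - 0*-19)=840, (0*-29 - 29*-24)=696, (29*32 - 27*-29)=1711, (27*-8 - -20*32)=424, (-20*-19 - -35*-8)=100; twice the area = |3771| = 3771; area = 3771/2; answer 3771/2
Part 2: R1 = 3771/2; threaded value p + q = 3773; d = 22; f(2) = 1*(-23) + 1*(22) = -1; iterating: f(2)=-1, f(3)=-24, f(4)=-25, f(5)=-49, f(6)=-74, f(7)=-123, f(8)=-197, f(9)=-320, f(10)=-517, f(11)=-837, f(12)=-1354, f(13)=-2191, f(14)=-3545, f(15)=-5736, f(16)=-9281; answer -9281
Part 3: R2 = -9281; m = 89243; 89243 = 7 * 11 * 19 * 61; number of divisors = (1+1) * (1+1) * (1+1) * (1+1) = 16; answer 16
Part 4: R3 = 16; c = -32; a(2) = 2*(32) - 1*(-32) = 96; iterating: a(2)=96, a(3)=160, a(4)=224, a(5)=288, a(6)=352, a(7)=416, a(8)=480, a(9)=544, a(10)=608, a(11)=672; answer 672

672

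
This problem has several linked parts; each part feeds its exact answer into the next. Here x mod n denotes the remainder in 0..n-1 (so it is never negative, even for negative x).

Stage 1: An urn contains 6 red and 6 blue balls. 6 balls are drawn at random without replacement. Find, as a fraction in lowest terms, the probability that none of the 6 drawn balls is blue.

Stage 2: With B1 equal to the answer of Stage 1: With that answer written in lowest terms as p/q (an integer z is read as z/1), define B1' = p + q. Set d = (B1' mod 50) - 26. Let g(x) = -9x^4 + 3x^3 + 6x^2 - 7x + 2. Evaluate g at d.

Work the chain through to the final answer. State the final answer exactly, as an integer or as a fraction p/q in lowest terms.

Stage 1: total draws C(12,6) = 924; favorable C(6,6) = 1; P = 1/924; answer 1/924
Stage 2: B1 = 1/924; threaded value p + q = 925; d = -1; -9*(-1)^4 + 3*(-1)^3 + 6*(-1)^2 - 7*(-1)^1 + 2 = (-9) + (-3) + (6) + (7) + (2) = 3; answer 3

3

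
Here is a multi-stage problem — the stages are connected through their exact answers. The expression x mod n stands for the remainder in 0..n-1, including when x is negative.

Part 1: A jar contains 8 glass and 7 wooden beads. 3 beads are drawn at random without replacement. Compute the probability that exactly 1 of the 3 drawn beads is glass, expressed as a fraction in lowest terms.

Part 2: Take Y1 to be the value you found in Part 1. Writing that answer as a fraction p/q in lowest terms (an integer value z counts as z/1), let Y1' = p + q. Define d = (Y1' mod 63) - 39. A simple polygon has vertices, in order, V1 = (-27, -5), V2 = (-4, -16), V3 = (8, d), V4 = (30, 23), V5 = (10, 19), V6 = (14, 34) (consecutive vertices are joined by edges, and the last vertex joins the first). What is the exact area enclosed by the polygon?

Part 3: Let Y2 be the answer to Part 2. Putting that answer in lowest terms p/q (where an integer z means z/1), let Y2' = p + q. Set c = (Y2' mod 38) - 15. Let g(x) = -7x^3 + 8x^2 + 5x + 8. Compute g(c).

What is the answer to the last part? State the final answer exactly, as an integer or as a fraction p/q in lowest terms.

Part 1: total draws C(15,3) = 455; favorable C(8,1)*C(7,2) = 168; P = 24/65; answer 24/65
Part 2: Y1 = 24/65; threaded value p + q = 89; d = -13; cross terms: (-27*-16 - -4*-5)=412, (-4*-13 - 8*-16)=180, (8*23 - 30*-13)=574, (30*19 - 10*23)=340, (10*34 - 14*19)=74, (14*-5 - -27*34)=848; twice the area = |2428| = 2428; area = 1214; answer 1214
Part 3: Y2 = 1214; threaded value p + q = 1215; c = 22; -7*(22)^3 + 8*(22)^2 + 5*(22)^1 + 8 = (-74536) + (3872) + (110) + (8) = -70546; answer -70546

-70546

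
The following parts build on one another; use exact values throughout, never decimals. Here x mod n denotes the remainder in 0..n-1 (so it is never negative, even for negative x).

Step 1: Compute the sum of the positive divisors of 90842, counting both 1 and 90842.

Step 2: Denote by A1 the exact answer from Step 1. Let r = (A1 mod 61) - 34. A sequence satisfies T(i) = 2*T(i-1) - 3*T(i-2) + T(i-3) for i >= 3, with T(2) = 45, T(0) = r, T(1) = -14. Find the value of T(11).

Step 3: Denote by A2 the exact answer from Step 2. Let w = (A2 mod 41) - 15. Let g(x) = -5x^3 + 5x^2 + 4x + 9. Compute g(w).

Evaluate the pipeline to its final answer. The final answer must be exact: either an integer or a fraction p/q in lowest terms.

Step 1: 90842 = 2 * 53 * 857; sigma = (1 + 2) * (1 + 53) * (1 + 857) = 3 * 54 * 858 = 138996; answer 138996
Step 2: A1 = 138996; r = 4; T(3) = 2*(45) - 3*(-14) + 1*(4) = 136; iterating: T(3)=136, T(4)=123, T(5)=-117, T(6)=-467, T(7)=-460, T(8)=364, T(9)=1641, T(10)=1730, T(11)=-1099; answer -1099
Step 3: A2 = -1099; w = -7; -5*(-7)^3 + 5*(-7)^2 + 4*(-7)^1 + 9 = (1715) + (245) + (-28) + (9) = 1941; answer 1941

1941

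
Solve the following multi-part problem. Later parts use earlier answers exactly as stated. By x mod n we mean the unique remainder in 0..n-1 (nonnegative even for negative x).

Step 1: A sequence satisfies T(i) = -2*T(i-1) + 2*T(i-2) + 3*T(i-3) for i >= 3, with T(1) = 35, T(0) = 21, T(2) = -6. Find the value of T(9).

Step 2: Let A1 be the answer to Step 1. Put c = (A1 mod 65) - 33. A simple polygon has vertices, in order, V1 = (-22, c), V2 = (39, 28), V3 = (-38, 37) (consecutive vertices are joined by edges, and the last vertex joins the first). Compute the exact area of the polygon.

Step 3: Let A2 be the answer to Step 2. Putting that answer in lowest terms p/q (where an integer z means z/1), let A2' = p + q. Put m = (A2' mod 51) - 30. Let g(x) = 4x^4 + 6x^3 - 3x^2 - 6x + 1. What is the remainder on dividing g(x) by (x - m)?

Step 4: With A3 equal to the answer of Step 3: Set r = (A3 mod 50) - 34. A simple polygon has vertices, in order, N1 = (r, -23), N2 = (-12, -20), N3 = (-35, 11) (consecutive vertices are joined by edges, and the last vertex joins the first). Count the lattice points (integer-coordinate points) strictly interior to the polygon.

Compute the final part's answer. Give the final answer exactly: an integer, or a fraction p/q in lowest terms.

Step 1: T(3) = -2*(-6) + 2*(35) + 3*(21) = 145; iterating: T(3)=145, T(4)=-197, T(5)=666, T(6)=-1291, T(7)=3323, T(8)=-7230, T(9)=17233; answer 17233
Step 2: A1 = 17233; c = -25; cross terms: (-22*28 - 39*-25)=359, (39*37 - -38*28)=2507, (-38*-25 - -22*37)=1764; twice the area = |4630| = 4630; area = 2315; answer 2315
Step 3: A2 = 2315; threaded value p + q = 2316; m = -9; remainder = value at the root: 4*(-9)^4 + 6*(-9)^3 - 3*(-9)^2 - 6*(-9)^1 + 1 = (26244) + (-4374) + (-243) + (54) + (1) = 21682; answer 21682
Step 4: A3 = 21682; r = -2; cross terms: (-2*-20 - -12*-23)=-236, (-12*11 - -35*-20)=-832, (-35*-23 - -2*11)=827; twice the area = |-241| = 241; area = 241/2; boundary points = 1 + 1 + 1 = 3; strictly interior points = area - boundary/2 + 1 = 120; answer 120

120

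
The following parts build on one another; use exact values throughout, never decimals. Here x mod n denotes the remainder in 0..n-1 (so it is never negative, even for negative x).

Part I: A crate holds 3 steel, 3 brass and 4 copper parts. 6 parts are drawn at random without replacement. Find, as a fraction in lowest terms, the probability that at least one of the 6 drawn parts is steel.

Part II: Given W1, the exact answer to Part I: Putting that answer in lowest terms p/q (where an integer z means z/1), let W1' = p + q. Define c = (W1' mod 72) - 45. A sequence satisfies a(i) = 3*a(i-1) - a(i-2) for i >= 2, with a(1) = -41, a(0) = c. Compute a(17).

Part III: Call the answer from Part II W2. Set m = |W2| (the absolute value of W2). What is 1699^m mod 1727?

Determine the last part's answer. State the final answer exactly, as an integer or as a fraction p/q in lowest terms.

1071

Part I: total draws C(10,6) = 210; complement C(7,6) = 7; favorable 210 - 7 = 203; P = 29/30; answer 29/30
Part II: W1 = 29/30; threaded value p + q = 59; c = 14; a(2) = 3*(-41) - 1*(14) = -137; iterating: a(2)=-137, a(3)=-370, a(4)=-973, a(5)=-2549, a(6)=-6674, a(7)=-17473, a(8)=-45745, a(9)=-119762, a(10)=-313541, a(11)=-820861, a(12)=-2149042, a(13)=-5626265, a(14)=-14729753, a(15)=-38562994, a(16)=-100959229, a(17)=-264314693; answer -264314693
Part III: W2 = -264314693; m = 264314693; squarings mod 1727: 1699^1=1699, 1699^2=784, 1699^4=1571, 1699^8=158, 1699^16=786, 1699^32=1257, 1699^64=1571, 1699^128=158, 1699^256=786, 1699^512=1257, 1699^1024=1571, 1699^2048=158, 1699^4096=786, 1699^8192=1257, 1699^16384=1571, 1699^32768=158, 1699^65536=786, 1699^131072=1257, 1699^262144=1571, 1699^524288=158, 1699^1048576=786, 1699^2097152=1257, 1699^4194304=1571, 1699^8388608=158, 1699^16777216=786, 1699^33554432=1257, 1699^67108864=1571, 1699^134217728=158; 1699^264314693 = 1699^1 * 1699^4 * 1699^64 * 1699^256 * 1699^512 * 1699^1024 * 1699^2048 * 1699^4096 * 1699^65536 * 1699^4194304 * 1699^8388608 * 1699^16777216 * 1699^33554432 * 1699^67108864 * 1699^134217728 = 1071 (mod 1727); answer 1071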